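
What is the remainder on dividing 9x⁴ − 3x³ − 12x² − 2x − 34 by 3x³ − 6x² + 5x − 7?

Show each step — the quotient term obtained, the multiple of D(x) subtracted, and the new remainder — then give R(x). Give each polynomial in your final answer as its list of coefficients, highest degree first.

R = [3, -6, 1]

Step 1: lead(9x⁴ − 3x³ − 12x² − 2x − 34) ÷ lead(D) = 9x⁴ ÷ 3x³ = 3x. Subtract (3x)·D = 9x⁴ − 18x³ + 15x² − 21x. Remainder: 15x³ − 27x² + 19x − 34.
Step 2: lead(15x³ − 27x² + 19x − 34) ÷ lead(D) = 15x³ ÷ 3x³ = 5. Subtract (5)·D = 15x³ − 30x² + 25x − 35. Remainder: 3x² − 6x + 1.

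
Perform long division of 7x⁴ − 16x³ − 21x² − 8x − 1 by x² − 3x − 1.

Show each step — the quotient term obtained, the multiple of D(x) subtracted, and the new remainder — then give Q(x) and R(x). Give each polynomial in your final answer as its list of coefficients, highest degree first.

Step 1: lead(7x⁴ − 16x³ − 21x² − 8x − 1) ÷ lead(D) = 7x⁴ ÷ x² = 7x². Subtract (7x²)·D = 7x⁴ − 21x³ − 7x². Remainder: 5x³ − 14x² − 8x − 1.
Step 2: lead(5x³ − 14x² − 8x − 1) ÷ lead(D) = 5x³ ÷ x² = 5x. Subtract (5x)·D = 5x³ − 15x² − 5x. Remainder: x² − 3x − 1.
Step 3: lead(x² − 3x − 1) ÷ lead(D) = x² ÷ x² = 1. Subtract (1)·D = x² − 3x − 1. Remainder: 0.

Q = [7, 5, 1]; R = [0]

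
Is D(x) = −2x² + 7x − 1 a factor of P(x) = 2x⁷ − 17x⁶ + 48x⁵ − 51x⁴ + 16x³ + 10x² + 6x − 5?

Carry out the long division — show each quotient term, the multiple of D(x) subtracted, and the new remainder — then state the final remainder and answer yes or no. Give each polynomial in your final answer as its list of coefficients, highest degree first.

R = [1, -4], so D(x) is not a factor of P(x). no

Step 1: lead(2x⁷ − 17x⁶ + 48x⁵ − 51x⁴ + 16x³ + 10x² + 6x − 5) ÷ lead(D) = 2x⁷ ÷ −2x² = −x⁵. Subtract (−x⁵)·D = 2x⁷ − 7x⁶ + x⁵. Remainder: −10x⁶ + 47x⁵ − 51x⁴ + 16x³ + 10x² + 6x − 5.
Step 2: lead(−10x⁶ + 47x⁵ − 51x⁴ + 16x³ + 10x² + 6x − 5) ÷ lead(D) = −10x⁶ ÷ −2x² = 5x⁴. Subtract (5x⁴)·D = −10x⁶ + 35x⁵ − 5x⁴. Remainder: 12x⁵ − 46x⁴ + 16x³ + 10x² + 6x − 5.
Step 3: lead(12x⁵ − 46x⁴ + 16x³ + 10x² + 6x − 5) ÷ lead(D) = 12x⁵ ÷ −2x² = −6x³. Subtract (−6x³)·D = 12x⁵ − 42x⁴ + 6x³. Remainder: −4x⁴ + 10x³ + 10x² + 6x − 5.
Step 4: lead(−4x⁴ + 10x³ + 10x² + 6x − 5) ÷ lead(D) = −4x⁴ ÷ −2x² = 2x². Subtract (2x²)·D = −4x⁴ + 14x³ − 2x². Remainder: −4x³ + 12x² + 6x − 5.
Step 5: lead(−4x³ + 12x² + 6x − 5) ÷ lead(D) = −4x³ ÷ −2x² = 2x. Subtract (2x)·D = −4x³ + 14x² − 2x. Remainder: −2x² + 8x − 5.
Step 6: lead(−2x² + 8x − 5) ÷ lead(D) = −2x² ÷ −2x² = 1. Subtract (1)·D = −2x² + 7x − 1. Remainder: x − 4.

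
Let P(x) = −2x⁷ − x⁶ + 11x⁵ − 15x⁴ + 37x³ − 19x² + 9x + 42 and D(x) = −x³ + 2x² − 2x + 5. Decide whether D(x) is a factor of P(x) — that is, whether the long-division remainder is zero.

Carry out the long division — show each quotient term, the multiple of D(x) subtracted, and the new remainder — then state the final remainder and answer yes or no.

Step 1: lead(−2x⁷ − x⁶ + 11x⁵ − 15x⁴ + 37x³ − 19x² + 9x + 42) ÷ lead(D) = −2x⁷ ÷ −x³ = 2x⁴. Subtract (2x⁴)·D = −2x⁷ + 4x⁶ − 4x⁵ + 10x⁴. Remainder: −5x⁶ + 15x⁵ − 25x⁴ + 37x³ − 19x² + 9x + 42.
Step 2: lead(−5x⁶ + 15x⁵ − 25x⁴ + 37x³ − 19x² + 9x + 42) ÷ lead(D) = −5x⁶ ÷ −x³ = 5x³. Subtract (5x³)·D = −5x⁶ + 10x⁵ − 10x⁴ + 25x³. Remainder: 5x⁵ − 15x⁴ + 12x³ − 19x² + 9x + 42.
Step 3: lead(5x⁵ − 15x⁴ + 12x³ − 19x² + 9x + 42) ÷ lead(D) = 5x⁵ ÷ −x³ = −5x². Subtract (−5x²)·D = 5x⁵ − 10x⁴ + 10x³ − 25x². Remainder: −5x⁴ + 2x³ + 6x² + 9x + 42.
Step 4: lead(−5x⁴ + 2x³ + 6x² + 9x + 42) ÷ lead(D) = −5x⁴ ÷ −x³ = 5x. Subtract (5x)·D = −5x⁴ + 10x³ − 10x² + 25x. Remainder: −8x³ + 16x² − 16x + 42.
Step 5: lead(−8x³ + 16x² − 16x + 42) ÷ lead(D) = −8x³ ÷ −x³ = 8. Subtract (8)·D = −8x³ + 16x² − 16x + 40. Remainder: 2.

R(x) = 2, so D(x) is not a factor of P(x). no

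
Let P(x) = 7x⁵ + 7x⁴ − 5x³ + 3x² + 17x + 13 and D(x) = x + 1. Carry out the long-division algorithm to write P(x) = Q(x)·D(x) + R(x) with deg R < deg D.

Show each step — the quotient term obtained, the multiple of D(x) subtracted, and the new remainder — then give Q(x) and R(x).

Step 1: lead(7x⁵ + 7x⁴ − 5x³ + 3x² + 17x + 13) ÷ lead(D) = 7x⁵ ÷ x = 7x⁴. Subtract (7x⁴)·D = 7x⁵ + 7x⁴. Remainder: −5x³ + 3x² + 17x + 13.
Step 2: lead(−5x³ + 3x² + 17x + 13) ÷ lead(D) = −5x³ ÷ x = −5x². Subtract (−5x²)·D = −5x³ − 5x². Remainder: 8x² + 17x + 13.
Step 3: lead(8x² + 17x + 13) ÷ lead(D) = 8x² ÷ x = 8x. Subtract (8x)·D = 8x² + 8x. Remainder: 9x + 13.
Step 4: lead(9x + 13) ÷ lead(D) = 9x ÷ x = 9. Subtract (9)·D = 9x + 9. Remainder: 4.

Q(x) = 7x⁴ − 5x² + 8x + 9; R(x) = 4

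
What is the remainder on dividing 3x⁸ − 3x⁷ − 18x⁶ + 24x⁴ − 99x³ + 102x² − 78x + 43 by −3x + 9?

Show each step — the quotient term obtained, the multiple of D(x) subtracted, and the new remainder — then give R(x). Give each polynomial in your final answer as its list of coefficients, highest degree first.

Step 1: lead(3x⁸ − 3x⁷ − 18x⁶ + 24x⁴ − 99x³ + 102x² − 78x + 43) ÷ lead(D) = 3x⁸ ÷ −3x = −x⁷. Subtract (−x⁷)·D = 3x⁸ − 9x⁷. Remainder: 6x⁷ − 18x⁶ + 24x⁴ − 99x³ + 102x² − 78x + 43.
Step 2: lead(6x⁷ − 18x⁶ + 24x⁴ − 99x³ + 102x² − 78x + 43) ÷ lead(D) = 6x⁷ ÷ −3x = −2x⁶. Subtract (−2x⁶)·D = 6x⁷ − 18x⁶. Remainder: 24x⁴ − 99x³ + 102x² − 78x + 43.
Step 3: lead(24x⁴ − 99x³ + 102x² − 78x + 43) ÷ lead(D) = 24x⁴ ÷ −3x = −8x³. Subtract (−8x³)·D = 24x⁴ − 72x³. Remainder: −27x³ + 102x² − 78x + 43.
Step 4: lead(−27x³ + 102x² − 78x + 43) ÷ lead(D) = −27x³ ÷ −3x = 9x². Subtract (9x²)·D = −27x³ + 81x². Remainder: 21x² − 78x + 43.
Step 5: lead(21x² − 78x + 43) ÷ lead(D) = 21x² ÷ −3x = −7x. Subtract (−7x)·D = 21x² − 63x. Remainder: −15x + 43.
Step 6: lead(−15x + 43) ÷ lead(D) = −15x ÷ −3x = 5. Subtract (5)·D = −15x + 45. Remainder: −2.

R = [-2]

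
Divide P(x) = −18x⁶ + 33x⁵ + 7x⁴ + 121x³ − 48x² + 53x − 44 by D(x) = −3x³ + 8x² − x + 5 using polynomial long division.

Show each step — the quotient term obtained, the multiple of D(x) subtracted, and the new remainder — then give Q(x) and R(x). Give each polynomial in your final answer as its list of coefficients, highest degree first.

Step 1: lead(−18x⁶ + 33x⁵ + 7x⁴ + 121x³ − 48x² + 53x − 44) ÷ lead(D) = −18x⁶ ÷ −3x³ = 6x³. Subtract (6x³)·D = −18x⁶ + 48x⁵ − 6x⁴ + 30x³. Remainder: −15x⁵ + 13x⁴ + 91x³ − 48x² + 53x − 44.
Step 2: lead(−15x⁵ + 13x⁴ + 91x³ − 48x² + 53x − 44) ÷ lead(D) = −15x⁵ ÷ −3x³ = 5x². Subtract (5x²)·D = −15x⁵ + 40x⁴ − 5x³ + 25x². Remainder: −27x⁴ + 96x³ − 73x² + 53x − 44.
Step 3: lead(−27x⁴ + 96x³ − 73x² + 53x − 44) ÷ lead(D) = −27x⁴ ÷ −3x³ = 9x. Subtract (9x)·D = −27x⁴ + 72x³ − 9x² + 45x. Remainder: 24x³ − 64x² + 8x − 44.
Step 4: lead(24x³ − 64x² + 8x − 44) ÷ lead(D) = 24x³ ÷ −3x³ = −8. Subtract (−8)·D = 24x³ − 64x² + 8x − 40. Remainder: −4.

Q = [6, 5, 9, -8]; R = [-4]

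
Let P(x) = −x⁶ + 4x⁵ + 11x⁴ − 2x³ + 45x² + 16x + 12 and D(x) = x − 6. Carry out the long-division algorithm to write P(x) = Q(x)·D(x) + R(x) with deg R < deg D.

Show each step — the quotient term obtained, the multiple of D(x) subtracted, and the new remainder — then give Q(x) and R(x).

Step 1: lead(−x⁶ + 4x⁵ + 11x⁴ − 2x³ + 45x² + 16x + 12) ÷ lead(D) = −x⁶ ÷ x = −x⁵. Subtract (−x⁵)·D = −x⁶ + 6x⁵. Remainder: −2x⁵ + 11x⁴ − 2x³ + 45x² + 16x + 12.
Step 2: lead(−2x⁵ + 11x⁴ − 2x³ + 45x² + 16x + 12) ÷ lead(D) = −2x⁵ ÷ x = −2x⁴. Subtract (−2x⁴)·D = −2x⁵ + 12x⁴. Remainder: −x⁴ − 2x³ + 45x² + 16x + 12.
Step 3: lead(−x⁴ − 2x³ + 45x² + 16x + 12) ÷ lead(D) = −x⁴ ÷ x = −x³. Subtract (−x³)·D = −x⁴ + 6x³. Remainder: −8x³ + 45x² + 16x + 12.
Step 4: lead(−8x³ + 45x² + 16x + 12) ÷ lead(D) = −8x³ ÷ x = −8x². Subtract (−8x²)·D = −8x³ + 48x². Remainder: −3x² + 16x + 12.
Step 5: lead(−3x² + 16x + 12) ÷ lead(D) = −3x² ÷ x = −3x. Subtract (−3x)·D = −3x² + 18x. Remainder: −2x + 12.
Step 6: lead(−2x + 12) ÷ lead(D) = −2x ÷ x = −2. Subtract (−2)·D = −2x + 12. Remainder: 0.

Q(x) = −x⁵ − 2x⁴ − x³ − 8x² − 3x − 2; R(x) = 0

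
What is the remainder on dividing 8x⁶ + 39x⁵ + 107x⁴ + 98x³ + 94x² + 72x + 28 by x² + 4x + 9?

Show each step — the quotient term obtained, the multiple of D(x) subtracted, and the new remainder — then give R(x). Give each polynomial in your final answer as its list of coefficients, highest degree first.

R = [-3, 1]

Step 1: lead(8x⁶ + 39x⁵ + 107x⁴ + 98x³ + 94x² + 72x + 28) ÷ lead(D) = 8x⁶ ÷ x² = 8x⁴. Subtract (8x⁴)·D = 8x⁶ + 32x⁵ + 72x⁴. Remainder: 7x⁵ + 35x⁴ + 98x³ + 94x² + 72x + 28.
Step 2: lead(7x⁵ + 35x⁴ + 98x³ + 94x² + 72x + 28) ÷ lead(D) = 7x⁵ ÷ x² = 7x³. Subtract (7x³)·D = 7x⁵ + 28x⁴ + 63x³. Remainder: 7x⁴ + 35x³ + 94x² + 72x + 28.
Step 3: lead(7x⁴ + 35x³ + 94x² + 72x + 28) ÷ lead(D) = 7x⁴ ÷ x² = 7x². Subtract (7x²)·D = 7x⁴ + 28x³ + 63x². Remainder: 7x³ + 31x² + 72x + 28.
Step 4: lead(7x³ + 31x² + 72x + 28) ÷ lead(D) = 7x³ ÷ x² = 7x. Subtract (7x)·D = 7x³ + 28x² + 63x. Remainder: 3x² + 9x + 28.
Step 5: lead(3x² + 9x + 28) ÷ lead(D) = 3x² ÷ x² = 3. Subtract (3)·D = 3x² + 12x + 27. Remainder: −3x + 1.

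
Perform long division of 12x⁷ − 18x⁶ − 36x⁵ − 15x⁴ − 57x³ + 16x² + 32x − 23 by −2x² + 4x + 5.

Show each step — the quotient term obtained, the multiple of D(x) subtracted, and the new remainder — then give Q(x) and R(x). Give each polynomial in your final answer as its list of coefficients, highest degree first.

Step 1: lead(12x⁷ − 18x⁶ − 36x⁵ − 15x⁴ − 57x³ + 16x² + 32x − 23) ÷ lead(D) = 12x⁷ ÷ −2x² = −6x⁵. Subtract (−6x⁵)·D = 12x⁷ − 24x⁶ − 30x⁵. Remainder: 6x⁶ − 6x⁵ − 15x⁴ − 57x³ + 16x² + 32x − 23.
Step 2: lead(6x⁶ − 6x⁵ − 15x⁴ − 57x³ + 16x² + 32x − 23) ÷ lead(D) = 6x⁶ ÷ −2x² = −3x⁴. Subtract (−3x⁴)·D = 6x⁶ − 12x⁵ − 15x⁴. Remainder: 6x⁵ − 57x³ + 16x² + 32x − 23.
Step 3: lead(6x⁵ − 57x³ + 16x² + 32x − 23) ÷ lead(D) = 6x⁵ ÷ −2x² = −3x³. Subtract (−3x³)·D = 6x⁵ − 12x⁴ − 15x³. Remainder: 12x⁴ − 42x³ + 16x² + 32x − 23.
Step 4: lead(12x⁴ − 42x³ + 16x² + 32x − 23) ÷ lead(D) = 12x⁴ ÷ −2x² = −6x². Subtract (−6x²)·D = 12x⁴ − 24x³ − 30x². Remainder: −18x³ + 46x² + 32x − 23.
Step 5: lead(−18x³ + 46x² + 32x − 23) ÷ lead(D) = −18x³ ÷ −2x² = 9x. Subtract (9x)·D = −18x³ + 36x² + 45x. Remainder: 10x² − 13x − 23.
Step 6: lead(10x² − 13x − 23) ÷ lead(D) = 10x² ÷ −2x² = −5. Subtract (−5)·D = 10x² − 20x − 25. Remainder: 7x + 2.

Q = [-6, -3, -3, -6, 9, -5]; R = [7, 2]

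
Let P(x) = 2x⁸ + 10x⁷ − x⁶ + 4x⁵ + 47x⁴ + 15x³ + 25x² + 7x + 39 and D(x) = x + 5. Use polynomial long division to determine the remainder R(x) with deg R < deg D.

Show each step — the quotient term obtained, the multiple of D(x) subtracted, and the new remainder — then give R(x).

Step 1: lead(2x⁸ + 10x⁷ − x⁶ + 4x⁵ + 47x⁴ + 15x³ + 25x² + 7x + 39) ÷ lead(D) = 2x⁸ ÷ x = 2x⁷. Subtract (2x⁷)·D = 2x⁸ + 10x⁷. Remainder: −x⁶ + 4x⁵ + 47x⁴ + 15x³ + 25x² + 7x + 39.
Step 2: lead(−x⁶ + 4x⁵ + 47x⁴ + 15x³ + 25x² + 7x + 39) ÷ lead(D) = −x⁶ ÷ x = −x⁵. Subtract (−x⁵)·D = −x⁶ − 5x⁵. Remainder: 9x⁵ + 47x⁴ + 15x³ + 25x² + 7x + 39.
Step 3: lead(9x⁵ + 47x⁴ + 15x³ + 25x² + 7x + 39) ÷ lead(D) = 9x⁵ ÷ x = 9x⁴. Subtract (9x⁴)·D = 9x⁵ + 45x⁴. Remainder: 2x⁴ + 15x³ + 25x² + 7x + 39.
Step 4: lead(2x⁴ + 15x³ + 25x² + 7x + 39) ÷ lead(D) = 2x⁴ ÷ x = 2x³. Subtract (2x³)·D = 2x⁴ + 10x³. Remainder: 5x³ + 25x² + 7x + 39.
Step 5: lead(5x³ + 25x² + 7x + 39) ÷ lead(D) = 5x³ ÷ x = 5x². Subtract (5x²)·D = 5x³ + 25x². Remainder: 7x + 39.
Step 6: lead(7x + 39) ÷ lead(D) = 7x ÷ x = 7. Subtract (7)·D = 7x + 35. Remainder: 4.

R(x) = 4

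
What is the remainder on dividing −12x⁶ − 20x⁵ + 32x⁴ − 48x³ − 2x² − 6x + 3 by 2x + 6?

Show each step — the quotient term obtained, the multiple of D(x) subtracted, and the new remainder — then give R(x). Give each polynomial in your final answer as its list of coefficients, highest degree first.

R = [3]

Step 1: lead(−12x⁶ − 20x⁵ + 32x⁴ − 48x³ − 2x² − 6x + 3) ÷ lead(D) = −12x⁶ ÷ 2x = −6x⁵. Subtract (−6x⁵)·D = −12x⁶ − 36x⁵. Remainder: 16x⁵ + 32x⁴ − 48x³ − 2x² − 6x + 3.
Step 2: lead(16x⁵ + 32x⁴ − 48x³ − 2x² − 6x + 3) ÷ lead(D) = 16x⁵ ÷ 2x = 8x⁴. Subtract (8x⁴)·D = 16x⁵ + 48x⁴. Remainder: −16x⁴ − 48x³ − 2x² − 6x + 3.
Step 3: lead(−16x⁴ − 48x³ − 2x² − 6x + 3) ÷ lead(D) = −16x⁴ ÷ 2x = −8x³. Subtract (−8x³)·D = −16x⁴ − 48x³. Remainder: −2x² − 6x + 3.
Step 4: lead(−2x² − 6x + 3) ÷ lead(D) = −2x² ÷ 2x = −x. Subtract (−x)·D = −2x² − 6x. Remainder: 3.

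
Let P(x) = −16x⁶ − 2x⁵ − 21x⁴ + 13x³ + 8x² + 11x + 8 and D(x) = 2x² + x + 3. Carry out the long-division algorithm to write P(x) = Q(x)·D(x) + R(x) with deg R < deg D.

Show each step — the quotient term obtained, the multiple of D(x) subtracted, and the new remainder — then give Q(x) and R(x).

Step 1: lead(−16x⁶ − 2x⁵ − 21x⁴ + 13x³ + 8x² + 11x + 8) ÷ lead(D) = −16x⁶ ÷ 2x² = −8x⁴. Subtract (−8x⁴)·D = −16x⁶ − 8x⁵ − 24x⁴. Remainder: 6x⁵ + 3x⁴ + 13x³ + 8x² + 11x + 8.
Step 2: lead(6x⁵ + 3x⁴ + 13x³ + 8x² + 11x + 8) ÷ lead(D) = 6x⁵ ÷ 2x² = 3x³. Subtract (3x³)·D = 6x⁵ + 3x⁴ + 9x³. Remainder: 4x³ + 8x² + 11x + 8.
Step 3: lead(4x³ + 8x² + 11x + 8) ÷ lead(D) = 4x³ ÷ 2x² = 2x. Subtract (2x)·D = 4x³ + 2x² + 6x. Remainder: 6x² + 5x + 8.
Step 4: lead(6x² + 5x + 8) ÷ lead(D) = 6x² ÷ 2x² = 3. Subtract (3)·D = 6x² + 3x + 9. Remainder: 2x − 1.

Q(x) = −8x⁴ + 3x³ + 2x + 3; R(x) = 2x − 1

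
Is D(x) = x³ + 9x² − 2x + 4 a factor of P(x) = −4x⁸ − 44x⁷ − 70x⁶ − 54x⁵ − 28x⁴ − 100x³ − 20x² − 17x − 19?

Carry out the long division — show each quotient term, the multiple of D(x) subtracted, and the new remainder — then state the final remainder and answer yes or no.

Step 1: lead(−4x⁸ − 44x⁷ − 70x⁶ − 54x⁵ − 28x⁴ − 100x³ − 20x² − 17x − 19) ÷ lead(D) = −4x⁸ ÷ x³ = −4x⁵. Subtract (−4x⁵)·D = −4x⁸ − 36x⁷ + 8x⁶ − 16x⁵. Remainder: −8x⁷ − 78x⁶ − 38x⁵ − 28x⁴ − 100x³ − 20x² − 17x − 19.
Step 2: lead(−8x⁷ − 78x⁶ − 38x⁵ − 28x⁴ − 100x³ − 20x² − 17x − 19) ÷ lead(D) = −8x⁷ ÷ x³ = −8x⁴. Subtract (−8x⁴)·D = −8x⁷ − 72x⁶ + 16x⁵ − 32x⁴. Remainder: −6x⁶ − 54x⁵ + 4x⁴ − 100x³ − 20x² − 17x − 19.
Step 3: lead(−6x⁶ − 54x⁵ + 4x⁴ − 100x³ − 20x² − 17x − 19) ÷ lead(D) = −6x⁶ ÷ x³ = −6x³. Subtract (−6x³)·D = −6x⁶ − 54x⁵ + 12x⁴ − 24x³. Remainder: −8x⁴ − 76x³ − 20x² − 17x − 19.
Step 4: lead(−8x⁴ − 76x³ − 20x² − 17x − 19) ÷ lead(D) = −8x⁴ ÷ x³ = −8x. Subtract (−8x)·D = −8x⁴ − 72x³ + 16x² − 32x. Remainder: −4x³ − 36x² + 15x − 19.
Step 5: lead(−4x³ − 36x² + 15x − 19) ÷ lead(D) = −4x³ ÷ x³ = −4. Subtract (−4)·D = −4x³ − 36x² + 8x − 16. Remainder: 7x − 3.

R(x) = 7x − 3, so D(x) is not a factor of P(x). no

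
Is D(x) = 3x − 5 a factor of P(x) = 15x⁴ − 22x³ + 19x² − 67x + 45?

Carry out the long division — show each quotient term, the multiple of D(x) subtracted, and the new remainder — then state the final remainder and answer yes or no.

R(x) = 0, so D(x) is a factor of P(x). yes

Step 1: lead(15x⁴ − 22x³ + 19x² − 67x + 45) ÷ lead(D) = 15x⁴ ÷ 3x = 5x³. Subtract (5x³)·D = 15x⁴ − 25x³. Remainder: 3x³ + 19x² − 67x + 45.
Step 2: lead(3x³ + 19x² − 67x + 45) ÷ lead(D) = 3x³ ÷ 3x = x². Subtract (x²)·D = 3x³ − 5x². Remainder: 24x² − 67x + 45.
Step 3: lead(24x² − 67x + 45) ÷ lead(D) = 24x² ÷ 3x = 8x. Subtract (8x)·D = 24x² − 40x. Remainder: −27x + 45.
Step 4: lead(−27x + 45) ÷ lead(D) = −27x ÷ 3x = −9. Subtract (−9)·D = −27x + 45. Remainder: 0.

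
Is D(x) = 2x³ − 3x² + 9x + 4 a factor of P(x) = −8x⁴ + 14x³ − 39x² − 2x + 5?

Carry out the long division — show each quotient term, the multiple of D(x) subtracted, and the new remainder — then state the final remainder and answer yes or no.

R(x) = 5x + 1, so D(x) is not a factor of P(x). no

Step 1: lead(−8x⁴ + 14x³ − 39x² − 2x + 5) ÷ lead(D) = −8x⁴ ÷ 2x³ = −4x. Subtract (−4x)·D = −8x⁴ + 12x³ − 36x² − 16x. Remainder: 2x³ − 3x² + 14x + 5.
Step 2: lead(2x³ − 3x² + 14x + 5) ÷ lead(D) = 2x³ ÷ 2x³ = 1. Subtract (1)·D = 2x³ − 3x² + 9x + 4. Remainder: 5x + 1.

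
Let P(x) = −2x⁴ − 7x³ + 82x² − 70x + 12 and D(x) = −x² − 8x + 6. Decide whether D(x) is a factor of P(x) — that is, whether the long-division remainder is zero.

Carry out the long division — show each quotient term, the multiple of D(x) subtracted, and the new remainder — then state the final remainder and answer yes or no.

Step 1: lead(−2x⁴ − 7x³ + 82x² − 70x + 12) ÷ lead(D) = −2x⁴ ÷ −x² = 2x². Subtract (2x²)·D = −2x⁴ − 16x³ + 12x². Remainder: 9x³ + 70x² − 70x + 12.
Step 2: lead(9x³ + 70x² − 70x + 12) ÷ lead(D) = 9x³ ÷ −x² = −9x. Subtract (−9x)·D = 9x³ + 72x² − 54x. Remainder: −2x² − 16x + 12.
Step 3: lead(−2x² − 16x + 12) ÷ lead(D) = −2x² ÷ −x² = 2. Subtract (2)·D = −2x² − 16x + 12. Remainder: 0.

R(x) = 0, so D(x) is a factor of P(x). yes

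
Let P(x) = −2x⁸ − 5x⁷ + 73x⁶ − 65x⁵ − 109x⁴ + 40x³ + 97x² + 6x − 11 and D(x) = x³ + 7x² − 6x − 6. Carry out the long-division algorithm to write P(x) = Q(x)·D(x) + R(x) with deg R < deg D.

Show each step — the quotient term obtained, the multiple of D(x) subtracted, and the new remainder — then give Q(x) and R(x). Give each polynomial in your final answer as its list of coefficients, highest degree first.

Step 1: lead(−2x⁸ − 5x⁷ + 73x⁶ − 65x⁵ − 109x⁴ + 40x³ + 97x² + 6x − 11) ÷ lead(D) = −2x⁸ ÷ x³ = −2x⁵. Subtract (−2x⁵)·D = −2x⁸ − 14x⁷ + 12x⁶ + 12x⁵. Remainder: 9x⁷ + 61x⁶ − 77x⁵ − 109x⁴ + 40x³ + 97x² + 6x − 11.
Step 2: lead(9x⁷ + 61x⁶ − 77x⁵ − 109x⁴ + 40x³ + 97x² + 6x − 11) ÷ lead(D) = 9x⁷ ÷ x³ = 9x⁴. Subtract (9x⁴)·D = 9x⁷ + 63x⁶ − 54x⁵ − 54x⁴. Remainder: −2x⁶ − 23x⁵ − 55x⁴ + 40x³ + 97x² + 6x − 11.
Step 3: lead(−2x⁶ − 23x⁵ − 55x⁴ + 40x³ + 97x² + 6x − 11) ÷ lead(D) = −2x⁶ ÷ x³ = −2x³. Subtract (−2x³)·D = −2x⁶ − 14x⁵ + 12x⁴ + 12x³. Remainder: −9x⁵ − 67x⁴ + 28x³ + 97x² + 6x − 11.
Step 4: lead(−9x⁵ − 67x⁴ + 28x³ + 97x² + 6x − 11) ÷ lead(D) = −9x⁵ ÷ x³ = −9x². Subtract (−9x²)·D = −9x⁵ − 63x⁴ + 54x³ + 54x². Remainder: −4x⁴ − 26x³ + 43x² + 6x − 11.
Step 5: lead(−4x⁴ − 26x³ + 43x² + 6x − 11) ÷ lead(D) = −4x⁴ ÷ x³ = −4x. Subtract (−4x)·D = −4x⁴ − 28x³ + 24x² + 24x. Remainder: 2x³ + 19x² − 18x − 11.
Step 6: lead(2x³ + 19x² − 18x − 11) ÷ lead(D) = 2x³ ÷ x³ = 2. Subtract (2)·D = 2x³ + 14x² − 12x − 12. Remainder: 5x² − 6x + 1.

Q = [-2, 9, -2, -9, -4, 2]; R = [5, -6, 1]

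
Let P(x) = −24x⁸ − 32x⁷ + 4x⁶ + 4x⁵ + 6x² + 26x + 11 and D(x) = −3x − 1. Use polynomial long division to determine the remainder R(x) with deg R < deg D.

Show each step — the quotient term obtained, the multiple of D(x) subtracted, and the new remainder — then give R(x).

Step 1: lead(−24x⁸ − 32x⁷ + 4x⁶ + 4x⁵ + 6x² + 26x + 11) ÷ lead(D) = −24x⁸ ÷ −3x = 8x⁷. Subtract (8x⁷)·D = −24x⁸ − 8x⁷. Remainder: −24x⁷ + 4x⁶ + 4x⁵ + 6x² + 26x + 11.
Step 2: lead(−24x⁷ + 4x⁶ + 4x⁵ + 6x² + 26x + 11) ÷ lead(D) = −24x⁷ ÷ −3x = 8x⁶. Subtract (8x⁶)·D = −24x⁷ − 8x⁶. Remainder: 12x⁶ + 4x⁵ + 6x² + 26x + 11.
Step 3: lead(12x⁶ + 4x⁵ + 6x² + 26x + 11) ÷ lead(D) = 12x⁶ ÷ −3x = −4x⁵. Subtract (−4x⁵)·D = 12x⁶ + 4x⁵. Remainder: 6x² + 26x + 11.
Step 4: lead(6x² + 26x + 11) ÷ lead(D) = 6x² ÷ −3x = −2x. Subtract (−2x)·D = 6x² + 2x. Remainder: 24x + 11.
Step 5: lead(24x + 11) ÷ lead(D) = 24x ÷ −3x = −8. Subtract (−8)·D = 24x + 8. Remainder: 3.

R(x) = 3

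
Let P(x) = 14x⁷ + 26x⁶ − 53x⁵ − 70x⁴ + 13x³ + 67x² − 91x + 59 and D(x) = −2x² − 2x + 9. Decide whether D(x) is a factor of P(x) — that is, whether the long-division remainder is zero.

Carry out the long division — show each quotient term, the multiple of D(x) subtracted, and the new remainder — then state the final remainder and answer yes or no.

Step 1: lead(14x⁷ + 26x⁶ − 53x⁵ − 70x⁴ + 13x³ + 67x² − 91x + 59) ÷ lead(D) = 14x⁷ ÷ −2x² = −7x⁵. Subtract (−7x⁵)·D = 14x⁷ + 14x⁶ − 63x⁵. Remainder: 12x⁶ + 10x⁵ − 70x⁴ + 13x³ + 67x² − 91x + 59.
Step 2: lead(12x⁶ + 10x⁵ − 70x⁴ + 13x³ + 67x² − 91x + 59) ÷ lead(D) = 12x⁶ ÷ −2x² = −6x⁴. Subtract (−6x⁴)·D = 12x⁶ + 12x⁵ − 54x⁴. Remainder: −2x⁵ − 16x⁴ + 13x³ + 67x² − 91x + 59.
Step 3: lead(−2x⁵ − 16x⁴ + 13x³ + 67x² − 91x + 59) ÷ lead(D) = −2x⁵ ÷ −2x² = x³. Subtract (x³)·D = −2x⁵ − 2x⁴ + 9x³. Remainder: −14x⁴ + 4x³ + 67x² − 91x + 59.
Step 4: lead(−14x⁴ + 4x³ + 67x² − 91x + 59) ÷ lead(D) = −14x⁴ ÷ −2x² = 7x². Subtract (7x²)·D = −14x⁴ − 14x³ + 63x². Remainder: 18x³ + 4x² − 91x + 59.
Step 5: lead(18x³ + 4x² − 91x + 59) ÷ lead(D) = 18x³ ÷ −2x² = −9x. Subtract (−9x)·D = 18x³ + 18x² − 81x. Remainder: −14x² − 10x + 59.
Step 6: lead(−14x² − 10x + 59) ÷ lead(D) = −14x² ÷ −2x² = 7. Subtract (7)·D = −14x² − 14x + 63. Remainder: 4x − 4.

R(x) = 4x − 4, so D(x) is not a factor of P(x). no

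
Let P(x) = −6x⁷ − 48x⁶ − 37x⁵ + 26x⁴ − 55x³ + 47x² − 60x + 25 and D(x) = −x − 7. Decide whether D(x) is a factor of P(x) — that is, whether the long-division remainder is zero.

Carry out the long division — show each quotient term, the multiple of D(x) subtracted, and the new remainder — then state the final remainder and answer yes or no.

R(x) = 4, so D(x) is not a factor of P(x). no

Step 1: lead(−6x⁷ − 48x⁶ − 37x⁵ + 26x⁴ − 55x³ + 47x² − 60x + 25) ÷ lead(D) = −6x⁷ ÷ −x = 6x⁶. Subtract (6x⁶)·D = −6x⁷ − 42x⁶. Remainder: −6x⁶ − 37x⁵ + 26x⁴ − 55x³ + 47x² − 60x + 25.
Step 2: lead(−6x⁶ − 37x⁵ + 26x⁴ − 55x³ + 47x² − 60x + 25) ÷ lead(D) = −6x⁶ ÷ −x = 6x⁵. Subtract (6x⁵)·D = −6x⁶ − 42x⁵. Remainder: 5x⁵ + 26x⁴ − 55x³ + 47x² − 60x + 25.
Step 3: lead(5x⁵ + 26x⁴ − 55x³ + 47x² − 60x + 25) ÷ lead(D) = 5x⁵ ÷ −x = −5x⁴. Subtract (−5x⁴)·D = 5x⁵ + 35x⁴. Remainder: −9x⁴ − 55x³ + 47x² − 60x + 25.
Step 4: lead(−9x⁴ − 55x³ + 47x² − 60x + 25) ÷ lead(D) = −9x⁴ ÷ −x = 9x³. Subtract (9x³)·D = −9x⁴ − 63x³. Remainder: 8x³ + 47x² − 60x + 25.
Step 5: lead(8x³ + 47x² − 60x + 25) ÷ lead(D) = 8x³ ÷ −x = −8x². Subtract (−8x²)·D = 8x³ + 56x². Remainder: −9x² − 60x + 25.
Step 6: lead(−9x² − 60x + 25) ÷ lead(D) = −9x² ÷ −x = 9x. Subtract (9x)·D = −9x² − 63x. Remainder: 3x + 25.
Step 7: lead(3x + 25) ÷ lead(D) = 3x ÷ −x = −3. Subtract (−3)·D = 3x + 21. Remainder: 4.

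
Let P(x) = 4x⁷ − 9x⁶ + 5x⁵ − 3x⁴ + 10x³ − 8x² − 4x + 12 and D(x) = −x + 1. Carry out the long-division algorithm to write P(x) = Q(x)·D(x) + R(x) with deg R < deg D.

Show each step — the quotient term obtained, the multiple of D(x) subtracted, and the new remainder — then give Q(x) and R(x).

Q(x) = −4x⁶ + 5x⁵ + 3x³ − 7x² + x + 5; R(x) = 7

Step 1: lead(4x⁷ − 9x⁶ + 5x⁵ − 3x⁴ + 10x³ − 8x² − 4x + 12) ÷ lead(D) = 4x⁷ ÷ −x = −4x⁶. Subtract (−4x⁶)·D = 4x⁷ − 4x⁶. Remainder: −5x⁶ + 5x⁵ − 3x⁴ + 10x³ − 8x² − 4x + 12.
Step 2: lead(−5x⁶ + 5x⁵ − 3x⁴ + 10x³ − 8x² − 4x + 12) ÷ lead(D) = −5x⁶ ÷ −x = 5x⁵. Subtract (5x⁵)·D = −5x⁶ + 5x⁵. Remainder: −3x⁴ + 10x³ − 8x² − 4x + 12.
Step 3: lead(−3x⁴ + 10x³ − 8x² − 4x + 12) ÷ lead(D) = −3x⁴ ÷ −x = 3x³. Subtract (3x³)·D = −3x⁴ + 3x³. Remainder: 7x³ − 8x² − 4x + 12.
Step 4: lead(7x³ − 8x² − 4x + 12) ÷ lead(D) = 7x³ ÷ −x = −7x². Subtract (−7x²)·D = 7x³ − 7x². Remainder: −x² − 4x + 12.
Step 5: lead(−x² − 4x + 12) ÷ lead(D) = −x² ÷ −x = x. Subtract (x)·D = −x² + x. Remainder: −5x + 12.
Step 6: lead(−5x + 12) ÷ lead(D) = −5x ÷ −x = 5. Subtract (5)·D = −5x + 5. Remainder: 7.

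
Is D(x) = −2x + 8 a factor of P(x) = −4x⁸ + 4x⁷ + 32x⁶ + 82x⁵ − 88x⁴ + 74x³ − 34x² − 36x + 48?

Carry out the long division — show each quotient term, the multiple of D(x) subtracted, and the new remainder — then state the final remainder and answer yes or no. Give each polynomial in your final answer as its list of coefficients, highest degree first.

R = [0], so D(x) is a factor of P(x). yes

Step 1: lead(−4x⁸ + 4x⁷ + 32x⁶ + 82x⁵ − 88x⁴ + 74x³ − 34x² − 36x + 48) ÷ lead(D) = −4x⁸ ÷ −2x = 2x⁷. Subtract (2x⁷)·D = −4x⁸ + 16x⁷. Remainder: −12x⁷ + 32x⁶ + 82x⁵ − 88x⁴ + 74x³ − 34x² − 36x + 48.
Step 2: lead(−12x⁷ + 32x⁶ + 82x⁵ − 88x⁴ + 74x³ − 34x² − 36x + 48) ÷ lead(D) = −12x⁷ ÷ −2x = 6x⁶. Subtract (6x⁶)·D = −12x⁷ + 48x⁶. Remainder: −16x⁶ + 82x⁵ − 88x⁴ + 74x³ − 34x² − 36x + 48.
Step 3: lead(−16x⁶ + 82x⁵ − 88x⁴ + 74x³ − 34x² − 36x + 48) ÷ lead(D) = −16x⁶ ÷ −2x = 8x⁵. Subtract (8x⁵)·D = −16x⁶ + 64x⁵. Remainder: 18x⁵ − 88x⁴ + 74x³ − 34x² − 36x + 48.
Step 4: lead(18x⁵ − 88x⁴ + 74x³ − 34x² − 36x + 48) ÷ lead(D) = 18x⁵ ÷ −2x = −9x⁴. Subtract (−9x⁴)·D = 18x⁵ − 72x⁴. Remainder: −16x⁴ + 74x³ − 34x² − 36x + 48.
Step 5: lead(−16x⁴ + 74x³ − 34x² − 36x + 48) ÷ lead(D) = −16x⁴ ÷ −2x = 8x³. Subtract (8x³)·D = −16x⁴ + 64x³. Remainder: 10x³ − 34x² − 36x + 48.
Step 6: lead(10x³ − 34x² − 36x + 48) ÷ lead(D) = 10x³ ÷ −2x = −5x². Subtract (−5x²)·D = 10x³ − 40x². Remainder: 6x² − 36x + 48.
Step 7: lead(6x² − 36x + 48) ÷ lead(D) = 6x² ÷ −2x = −3x. Subtract (−3x)·D = 6x² − 24x. Remainder: −12x + 48.
Step 8: lead(−12x + 48) ÷ lead(D) = −12x ÷ −2x = 6. Subtract (6)·D = −12x + 48. Remainder: 0.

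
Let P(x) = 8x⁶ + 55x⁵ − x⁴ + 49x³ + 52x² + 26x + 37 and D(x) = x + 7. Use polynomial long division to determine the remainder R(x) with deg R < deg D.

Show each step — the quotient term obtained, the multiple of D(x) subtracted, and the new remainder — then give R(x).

Step 1: lead(8x⁶ + 55x⁵ − x⁴ + 49x³ + 52x² + 26x + 37) ÷ lead(D) = 8x⁶ ÷ x = 8x⁵. Subtract (8x⁵)·D = 8x⁶ + 56x⁵. Remainder: −x⁵ − x⁴ + 49x³ + 52x² + 26x + 37.
Step 2: lead(−x⁵ − x⁴ + 49x³ + 52x² + 26x + 37) ÷ lead(D) = −x⁵ ÷ x = −x⁴. Subtract (−x⁴)·D = −x⁵ − 7x⁴. Remainder: 6x⁴ + 49x³ + 52x² + 26x + 37.
Step 3: lead(6x⁴ + 49x³ + 52x² + 26x + 37) ÷ lead(D) = 6x⁴ ÷ x = 6x³. Subtract (6x³)·D = 6x⁴ + 42x³. Remainder: 7x³ + 52x² + 26x + 37.
Step 4: lead(7x³ + 52x² + 26x + 37) ÷ lead(D) = 7x³ ÷ x = 7x². Subtract (7x²)·D = 7x³ + 49x². Remainder: 3x² + 26x + 37.
Step 5: lead(3x² + 26x + 37) ÷ lead(D) = 3x² ÷ x = 3x. Subtract (3x)·D = 3x² + 21x. Remainder: 5x + 37.
Step 6: lead(5x + 37) ÷ lead(D) = 5x ÷ x = 5. Subtract (5)·D = 5x + 35. Remainder: 2.

R(x) = 2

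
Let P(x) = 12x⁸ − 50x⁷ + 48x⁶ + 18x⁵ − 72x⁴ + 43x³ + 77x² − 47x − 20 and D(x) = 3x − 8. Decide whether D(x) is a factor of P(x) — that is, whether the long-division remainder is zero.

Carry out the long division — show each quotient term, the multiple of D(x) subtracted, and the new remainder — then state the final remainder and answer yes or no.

Step 1: lead(12x⁸ − 50x⁷ + 48x⁶ + 18x⁵ − 72x⁴ + 43x³ + 77x² − 47x − 20) ÷ lead(D) = 12x⁸ ÷ 3x = 4x⁷. Subtract (4x⁷)·D = 12x⁸ − 32x⁷. Remainder: −18x⁷ + 48x⁶ + 18x⁵ − 72x⁴ + 43x³ + 77x² − 47x − 20.
Step 2: lead(−18x⁷ + 48x⁶ + 18x⁵ − 72x⁴ + 43x³ + 77x² − 47x − 20) ÷ lead(D) = −18x⁷ ÷ 3x = −6x⁶. Subtract (−6x⁶)·D = −18x⁷ + 48x⁶. Remainder: 18x⁵ − 72x⁴ + 43x³ + 77x² − 47x − 20.
Step 3: lead(18x⁵ − 72x⁴ + 43x³ + 77x² − 47x − 20) ÷ lead(D) = 18x⁵ ÷ 3x = 6x⁴. Subtract (6x⁴)·D = 18x⁵ − 48x⁴. Remainder: −24x⁴ + 43x³ + 77x² − 47x − 20.
Step 4: lead(−24x⁴ + 43x³ + 77x² − 47x − 20) ÷ lead(D) = −24x⁴ ÷ 3x = −8x³. Subtract (−8x³)·D = −24x⁴ + 64x³. Remainder: −21x³ + 77x² − 47x − 20.
Step 5: lead(−21x³ + 77x² − 47x − 20) ÷ lead(D) = −21x³ ÷ 3x = −7x². Subtract (−7x²)·D = −21x³ + 56x². Remainder: 21x² − 47x − 20.
Step 6: lead(21x² − 47x − 20) ÷ lead(D) = 21x² ÷ 3x = 7x. Subtract (7x)·D = 21x² − 56x. Remainder: 9x − 20.
Step 7: lead(9x − 20) ÷ lead(D) = 9x ÷ 3x = 3. Subtract (3)·D = 9x − 24. Remainder: 4.

R(x) = 4, so D(x) is not a factor of P(x). no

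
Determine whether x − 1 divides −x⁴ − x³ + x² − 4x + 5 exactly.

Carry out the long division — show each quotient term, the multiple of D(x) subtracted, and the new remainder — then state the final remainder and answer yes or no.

R(x) = 0, so D(x) is a factor of P(x). yes

Step 1: lead(−x⁴ − x³ + x² − 4x + 5) ÷ lead(D) = −x⁴ ÷ x = −x³. Subtract (−x³)·D = −x⁴ + x³. Remainder: −2x³ + x² − 4x + 5.
Step 2: lead(−2x³ + x² − 4x + 5) ÷ lead(D) = −2x³ ÷ x = −2x². Subtract (−2x²)·D = −2x³ + 2x². Remainder: −x² − 4x + 5.
Step 3: lead(−x² − 4x + 5) ÷ lead(D) = −x² ÷ x = −x. Subtract (−x)·D = −x² + x. Remainder: −5x + 5.
Step 4: lead(−5x + 5) ÷ lead(D) = −5x ÷ x = −5. Subtract (−5)·D = −5x + 5. Remainder: 0.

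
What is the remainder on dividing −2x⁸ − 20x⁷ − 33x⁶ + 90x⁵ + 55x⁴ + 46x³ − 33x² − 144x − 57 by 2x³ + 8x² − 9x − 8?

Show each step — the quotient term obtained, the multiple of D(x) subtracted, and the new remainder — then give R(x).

Step 1: lead(−2x⁸ − 20x⁷ − 33x⁶ + 90x⁵ + 55x⁴ + 46x³ − 33x² − 144x − 57) ÷ lead(D) = −2x⁸ ÷ 2x³ = −x⁵. Subtract (−x⁵)·D = −2x⁸ − 8x⁷ + 9x⁶ + 8x⁵. Remainder: −12x⁷ − 42x⁶ + 82x⁵ + 55x⁴ + 46x³ − 33x² − 144x − 57.
Step 2: lead(−12x⁷ − 42x⁶ + 82x⁵ + 55x⁴ + 46x³ − 33x² − 144x − 57) ÷ lead(D) = −12x⁷ ÷ 2x³ = −6x⁴. Subtract (−6x⁴)·D = −12x⁷ − 48x⁶ + 54x⁵ + 48x⁴. Remainder: 6x⁶ + 28x⁵ + 7x⁴ + 46x³ − 33x² − 144x − 57.
Step 3: lead(6x⁶ + 28x⁵ + 7x⁴ + 46x³ − 33x² − 144x − 57) ÷ lead(D) = 6x⁶ ÷ 2x³ = 3x³. Subtract (3x³)·D = 6x⁶ + 24x⁵ − 27x⁴ − 24x³. Remainder: 4x⁵ + 34x⁴ + 70x³ − 33x² − 144x − 57.
Step 4: lead(4x⁵ + 34x⁴ + 70x³ − 33x² − 144x − 57) ÷ lead(D) = 4x⁵ ÷ 2x³ = 2x². Subtract (2x²)·D = 4x⁵ + 16x⁴ − 18x³ − 16x². Remainder: 18x⁴ + 88x³ − 17x² − 144x − 57.
Step 5: lead(18x⁴ + 88x³ − 17x² − 144x − 57) ÷ lead(D) = 18x⁴ ÷ 2x³ = 9x. Subtract (9x)·D = 18x⁴ + 72x³ − 81x² − 72x. Remainder: 16x³ + 64x² − 72x − 57.
Step 6: lead(16x³ + 64x² − 72x − 57) ÷ lead(D) = 16x³ ÷ 2x³ = 8. Subtract (8)·D = 16x³ + 64x² − 72x − 64. Remainder: 7.

R(x) = 7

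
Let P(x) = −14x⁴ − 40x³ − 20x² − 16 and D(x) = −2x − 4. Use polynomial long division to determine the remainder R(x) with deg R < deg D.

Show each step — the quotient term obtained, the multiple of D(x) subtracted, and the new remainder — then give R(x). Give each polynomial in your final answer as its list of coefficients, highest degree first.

Step 1: lead(−14x⁴ − 40x³ − 20x² − 16) ÷ lead(D) = −14x⁴ ÷ −2x = 7x³. Subtract (7x³)·D = −14x⁴ − 28x³. Remainder: −12x³ − 20x² − 16.
Step 2: lead(−12x³ − 20x² − 16) ÷ lead(D) = −12x³ ÷ −2x = 6x². Subtract (6x²)·D = −12x³ − 24x². Remainder: 4x² − 16.
Step 3: lead(4x² − 16) ÷ lead(D) = 4x² ÷ −2x = −2x. Subtract (−2x)·D = 4x² + 8x. Remainder: −8x − 16.
Step 4: lead(−8x − 16) ÷ lead(D) = −8x ÷ −2x = 4. Subtract (4)·D = −8x − 16. Remainder: 0.

R = [0]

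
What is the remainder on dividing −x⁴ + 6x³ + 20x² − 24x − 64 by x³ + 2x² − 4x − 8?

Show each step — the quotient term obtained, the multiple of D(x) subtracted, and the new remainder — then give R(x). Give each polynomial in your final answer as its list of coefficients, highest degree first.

R = [0]

Step 1: lead(−x⁴ + 6x³ + 20x² − 24x − 64) ÷ lead(D) = −x⁴ ÷ x³ = −x. Subtract (−x)·D = −x⁴ − 2x³ + 4x² + 8x. Remainder: 8x³ + 16x² − 32x − 64.
Step 2: lead(8x³ + 16x² − 32x − 64) ÷ lead(D) = 8x³ ÷ x³ = 8. Subtract (8)·D = 8x³ + 16x² − 32x − 64. Remainder: 0.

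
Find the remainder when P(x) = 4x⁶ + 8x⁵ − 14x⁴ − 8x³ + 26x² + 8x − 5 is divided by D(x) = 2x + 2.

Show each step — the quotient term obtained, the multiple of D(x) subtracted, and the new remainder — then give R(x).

R(x) = 3

Step 1: lead(4x⁶ + 8x⁵ − 14x⁴ − 8x³ + 26x² + 8x − 5) ÷ lead(D) = 4x⁶ ÷ 2x = 2x⁵. Subtract (2x⁵)·D = 4x⁶ + 4x⁵. Remainder: 4x⁵ − 14x⁴ − 8x³ + 26x² + 8x − 5.
Step 2: lead(4x⁵ − 14x⁴ − 8x³ + 26x² + 8x − 5) ÷ lead(D) = 4x⁵ ÷ 2x = 2x⁴. Subtract (2x⁴)·D = 4x⁵ + 4x⁴. Remainder: −18x⁴ − 8x³ + 26x² + 8x − 5.
Step 3: lead(−18x⁴ − 8x³ + 26x² + 8x − 5) ÷ lead(D) = −18x⁴ ÷ 2x = −9x³. Subtract (−9x³)·D = −18x⁴ − 18x³. Remainder: 10x³ + 26x² + 8x − 5.
Step 4: lead(10x³ + 26x² + 8x − 5) ÷ lead(D) = 10x³ ÷ 2x = 5x². Subtract (5x²)·D = 10x³ + 10x². Remainder: 16x² + 8x − 5.
Step 5: lead(16x² + 8x − 5) ÷ lead(D) = 16x² ÷ 2x = 8x. Subtract (8x)·D = 16x² + 16x. Remainder: −8x − 5.
Step 6: lead(−8x − 5) ÷ lead(D) = −8x ÷ 2x = −4. Subtract (−4)·D = −8x − 8. Remainder: 3.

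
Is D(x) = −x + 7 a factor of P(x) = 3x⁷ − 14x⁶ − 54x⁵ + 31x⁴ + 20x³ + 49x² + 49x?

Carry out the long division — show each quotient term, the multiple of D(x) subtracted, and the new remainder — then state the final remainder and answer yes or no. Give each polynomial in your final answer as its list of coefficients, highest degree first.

R = [0], so D(x) is a factor of P(x). yes

Step 1: lead(3x⁷ − 14x⁶ − 54x⁵ + 31x⁴ + 20x³ + 49x² + 49x) ÷ lead(D) = 3x⁷ ÷ −x = −3x⁶. Subtract (−3x⁶)·D = 3x⁷ − 21x⁶. Remainder: 7x⁶ − 54x⁵ + 31x⁴ + 20x³ + 49x² + 49x.
Step 2: lead(7x⁶ − 54x⁵ + 31x⁴ + 20x³ + 49x² + 49x) ÷ lead(D) = 7x⁶ ÷ −x = −7x⁵. Subtract (−7x⁵)·D = 7x⁶ − 49x⁵. Remainder: −5x⁵ + 31x⁴ + 20x³ + 49x² + 49x.
Step 3: lead(−5x⁵ + 31x⁴ + 20x³ + 49x² + 49x) ÷ lead(D) = −5x⁵ ÷ −x = 5x⁴. Subtract (5x⁴)·D = −5x⁵ + 35x⁴. Remainder: −4x⁴ + 20x³ + 49x² + 49x.
Step 4: lead(−4x⁴ + 20x³ + 49x² + 49x) ÷ lead(D) = −4x⁴ ÷ −x = 4x³. Subtract (4x³)·D = −4x⁴ + 28x³. Remainder: −8x³ + 49x² + 49x.
Step 5: lead(−8x³ + 49x² + 49x) ÷ lead(D) = −8x³ ÷ −x = 8x². Subtract (8x²)·D = −8x³ + 56x². Remainder: −7x² + 49x.
Step 6: lead(−7x² + 49x) ÷ lead(D) = −7x² ÷ −x = 7x. Subtract (7x)·D = −7x² + 49x. Remainder: 0.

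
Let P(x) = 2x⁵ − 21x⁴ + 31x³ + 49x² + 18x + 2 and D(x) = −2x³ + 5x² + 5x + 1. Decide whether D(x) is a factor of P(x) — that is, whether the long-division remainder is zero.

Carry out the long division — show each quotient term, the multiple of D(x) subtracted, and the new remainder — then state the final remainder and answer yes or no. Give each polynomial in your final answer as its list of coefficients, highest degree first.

R = [0], so D(x) is a factor of P(x). yes

Step 1: lead(2x⁵ − 21x⁴ + 31x³ + 49x² + 18x + 2) ÷ lead(D) = 2x⁵ ÷ −2x³ = −x². Subtract (−x²)·D = 2x⁵ − 5x⁴ − 5x³ − x². Remainder: −16x⁴ + 36x³ + 50x² + 18x + 2.
Step 2: lead(−16x⁴ + 36x³ + 50x² + 18x + 2) ÷ lead(D) = −16x⁴ ÷ −2x³ = 8x. Subtract (8x)·D = −16x⁴ + 40x³ + 40x² + 8x. Remainder: −4x³ + 10x² + 10x + 2.
Step 3: lead(−4x³ + 10x² + 10x + 2) ÷ lead(D) = −4x³ ÷ −2x³ = 2. Subtract (2)·D = −4x³ + 10x² + 10x + 2. Remainder: 0.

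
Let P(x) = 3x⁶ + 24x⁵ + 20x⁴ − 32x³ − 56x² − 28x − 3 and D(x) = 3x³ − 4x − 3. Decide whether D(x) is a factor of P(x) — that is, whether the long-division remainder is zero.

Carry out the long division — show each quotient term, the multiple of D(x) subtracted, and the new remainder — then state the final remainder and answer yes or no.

R(x) = 0, so D(x) is a factor of P(x). yes

Step 1: lead(3x⁶ + 24x⁵ + 20x⁴ − 32x³ − 56x² − 28x − 3) ÷ lead(D) = 3x⁶ ÷ 3x³ = x³. Subtract (x³)·D = 3x⁶ − 4x⁴ − 3x³. Remainder: 24x⁵ + 24x⁴ − 29x³ − 56x² − 28x − 3.
Step 2: lead(24x⁵ + 24x⁴ − 29x³ − 56x² − 28x − 3) ÷ lead(D) = 24x⁵ ÷ 3x³ = 8x². Subtract (8x²)·D = 24x⁵ − 32x³ − 24x². Remainder: 24x⁴ + 3x³ − 32x² − 28x − 3.
Step 3: lead(24x⁴ + 3x³ − 32x² − 28x − 3) ÷ lead(D) = 24x⁴ ÷ 3x³ = 8x. Subtract (8x)·D = 24x⁴ − 32x² − 24x. Remainder: 3x³ − 4x − 3.
Step 4: lead(3x³ − 4x − 3) ÷ lead(D) = 3x³ ÷ 3x³ = 1. Subtract (1)·D = 3x³ − 4x − 3. Remainder: 0.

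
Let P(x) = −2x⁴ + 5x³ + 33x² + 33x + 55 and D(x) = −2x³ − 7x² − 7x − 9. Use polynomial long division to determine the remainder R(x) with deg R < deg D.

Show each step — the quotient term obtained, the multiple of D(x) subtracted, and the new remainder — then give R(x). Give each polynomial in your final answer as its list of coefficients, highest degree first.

R = [-2, 0, 1]

Step 1: lead(−2x⁴ + 5x³ + 33x² + 33x + 55) ÷ lead(D) = −2x⁴ ÷ −2x³ = x. Subtract (x)·D = −2x⁴ − 7x³ − 7x² − 9x. Remainder: 12x³ + 40x² + 42x + 55.
Step 2: lead(12x³ + 40x² + 42x + 55) ÷ lead(D) = 12x³ ÷ −2x³ = −6. Subtract (−6)·D = 12x³ + 42x² + 42x + 54. Remainder: −2x² + 1.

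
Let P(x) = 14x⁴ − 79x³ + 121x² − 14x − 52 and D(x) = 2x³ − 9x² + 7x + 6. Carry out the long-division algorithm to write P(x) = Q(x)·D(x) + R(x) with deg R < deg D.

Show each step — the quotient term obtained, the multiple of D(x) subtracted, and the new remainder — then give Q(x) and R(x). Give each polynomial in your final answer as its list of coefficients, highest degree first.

Step 1: lead(14x⁴ − 79x³ + 121x² − 14x − 52) ÷ lead(D) = 14x⁴ ÷ 2x³ = 7x. Subtract (7x)·D = 14x⁴ − 63x³ + 49x² + 42x. Remainder: −16x³ + 72x² − 56x − 52.
Step 2: lead(−16x³ + 72x² − 56x − 52) ÷ lead(D) = −16x³ ÷ 2x³ = −8. Subtract (−8)·D = −16x³ + 72x² − 56x − 48. Remainder: −4.

Q = [7, -8]; R = [-4]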